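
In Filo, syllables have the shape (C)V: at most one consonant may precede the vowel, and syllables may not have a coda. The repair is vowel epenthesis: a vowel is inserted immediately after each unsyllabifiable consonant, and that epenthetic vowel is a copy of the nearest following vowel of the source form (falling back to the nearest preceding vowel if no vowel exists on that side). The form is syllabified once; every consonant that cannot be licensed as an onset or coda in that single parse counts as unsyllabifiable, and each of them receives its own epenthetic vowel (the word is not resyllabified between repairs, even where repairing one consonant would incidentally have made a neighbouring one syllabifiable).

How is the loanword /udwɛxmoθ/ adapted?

udɛwɛxomoθo

Syllabifying with onset maximization leaves /d/, /x/, /θ/ stranded (no codas are permitted; onsets are limited to one consonant).
Inserting the epenthetic vowel yields /d/ → /dɛ/, /x/ → /xo/, /θ/ → /θo/.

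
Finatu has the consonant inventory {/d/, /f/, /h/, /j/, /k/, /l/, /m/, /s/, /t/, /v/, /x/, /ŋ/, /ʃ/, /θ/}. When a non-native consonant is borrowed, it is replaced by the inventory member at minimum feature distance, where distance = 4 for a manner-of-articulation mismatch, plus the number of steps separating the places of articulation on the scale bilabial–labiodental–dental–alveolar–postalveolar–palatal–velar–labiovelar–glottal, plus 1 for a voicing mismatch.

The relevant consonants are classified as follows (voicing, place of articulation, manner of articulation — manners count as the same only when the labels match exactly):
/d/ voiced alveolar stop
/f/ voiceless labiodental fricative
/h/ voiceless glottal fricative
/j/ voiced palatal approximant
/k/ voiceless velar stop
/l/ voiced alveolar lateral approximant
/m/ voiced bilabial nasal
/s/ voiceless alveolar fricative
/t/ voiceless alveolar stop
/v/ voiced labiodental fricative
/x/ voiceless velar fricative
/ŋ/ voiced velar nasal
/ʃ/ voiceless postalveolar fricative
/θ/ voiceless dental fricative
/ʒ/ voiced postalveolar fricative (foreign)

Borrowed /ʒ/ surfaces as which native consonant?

ʃ

/ʃ/ is closest: same manner (fricative), place distance 0 (postalveolar→postalveolar), voicing differs (+1); total 1. Next closest is /s/ at distance 2.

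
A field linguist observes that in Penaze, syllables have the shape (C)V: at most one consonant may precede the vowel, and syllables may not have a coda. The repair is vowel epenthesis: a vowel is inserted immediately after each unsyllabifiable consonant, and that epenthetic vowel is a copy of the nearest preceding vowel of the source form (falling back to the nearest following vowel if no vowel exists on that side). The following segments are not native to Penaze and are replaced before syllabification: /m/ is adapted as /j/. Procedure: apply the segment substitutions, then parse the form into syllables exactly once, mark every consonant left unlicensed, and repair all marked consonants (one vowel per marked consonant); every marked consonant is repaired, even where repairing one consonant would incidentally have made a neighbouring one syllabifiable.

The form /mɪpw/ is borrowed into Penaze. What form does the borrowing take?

Substitution: /m/ → /j/, giving /jɪpw/.
Syllabifying with onset maximization leaves /p/, /w/ stranded (no codas are permitted; onsets are limited to one consonant).
Epenthesis after each stranded consonant: /p/ → /pɪ/, /w/ → /wɪ/.

jɪpɪwɪ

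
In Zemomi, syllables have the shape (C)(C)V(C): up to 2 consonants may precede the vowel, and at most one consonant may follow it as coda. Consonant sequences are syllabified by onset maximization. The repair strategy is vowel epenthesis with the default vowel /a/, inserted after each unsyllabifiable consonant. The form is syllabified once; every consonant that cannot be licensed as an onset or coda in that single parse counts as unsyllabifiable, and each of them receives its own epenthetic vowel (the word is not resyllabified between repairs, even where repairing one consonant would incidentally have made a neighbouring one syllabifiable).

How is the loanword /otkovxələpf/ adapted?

The consonants /f/ cannot be parsed into a legal (C)(C)V(C) syllable (at most one coda consonant is licensed; onsets may contain at most 2 consonants).
Epenthesis after each stranded consonant: /f/ → /fa/.

otkovxələpfa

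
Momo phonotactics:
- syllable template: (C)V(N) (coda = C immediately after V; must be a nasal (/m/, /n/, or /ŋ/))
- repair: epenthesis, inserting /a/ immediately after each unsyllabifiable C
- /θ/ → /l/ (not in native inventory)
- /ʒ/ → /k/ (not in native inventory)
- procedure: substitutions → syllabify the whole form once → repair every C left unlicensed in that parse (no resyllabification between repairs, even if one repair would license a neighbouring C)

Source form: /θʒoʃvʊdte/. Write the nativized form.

Substitution: /θ/ → /l/, /ʒ/ → /k/, giving /lkoʃvʊdte/.
Under (C)V(N), the unsyllabifiable consonants are /l/, /ʃ/, /d/ (only a nasal (/m/, /n/, or /ŋ/) is licensed in coda position; onsets are limited to one consonant).
Inserting the epenthetic vowel yields /l/ → /la/, /ʃ/ → /ʃa/, /d/ → /da/.

lakoʃavʊdate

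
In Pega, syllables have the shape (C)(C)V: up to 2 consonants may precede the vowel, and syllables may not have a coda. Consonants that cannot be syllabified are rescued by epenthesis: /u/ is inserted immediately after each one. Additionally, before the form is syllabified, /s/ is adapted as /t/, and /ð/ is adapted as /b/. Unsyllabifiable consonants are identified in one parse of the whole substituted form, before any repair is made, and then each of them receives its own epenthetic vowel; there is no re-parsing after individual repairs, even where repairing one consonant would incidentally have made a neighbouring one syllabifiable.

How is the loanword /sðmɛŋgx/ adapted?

tubmɛŋuguxu

Substitution: /s/ → /t/, /ð/ → /b/, giving /tbmɛŋgx/.
Under (C)(C)V, the unsyllabifiable consonants are /t/, /ŋ/, /g/, /x/ (no codas are permitted; onsets may contain at most 2 consonants).
Each unlicensed consonant becomes the onset of a new syllable: /t/ → /tu/, /ŋ/ → /ŋu/, /g/ → /gu/, /x/ → /xu/.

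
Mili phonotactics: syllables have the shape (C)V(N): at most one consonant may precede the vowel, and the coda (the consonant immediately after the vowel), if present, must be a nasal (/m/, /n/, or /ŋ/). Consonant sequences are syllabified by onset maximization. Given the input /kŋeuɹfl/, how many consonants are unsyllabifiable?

Syllabifying with onset maximization leaves /k/, /ɹ/, /f/, /l/ stranded (only a nasal (/m/, /n/, or /ŋ/) is licensed in coda position; onsets are limited to one consonant).

4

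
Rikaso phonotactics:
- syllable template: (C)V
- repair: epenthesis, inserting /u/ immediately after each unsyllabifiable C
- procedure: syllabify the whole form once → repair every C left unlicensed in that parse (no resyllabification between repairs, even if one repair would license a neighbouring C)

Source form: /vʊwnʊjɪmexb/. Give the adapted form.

vʊwunʊjɪmexubu

Under (C)V, the unsyllabifiable consonants are /w/, /x/, /b/ (no codas are permitted; onsets are limited to one consonant).
Epenthesis after each stranded consonant: /w/ → /wu/, /x/ → /xu/, /b/ → /bu/.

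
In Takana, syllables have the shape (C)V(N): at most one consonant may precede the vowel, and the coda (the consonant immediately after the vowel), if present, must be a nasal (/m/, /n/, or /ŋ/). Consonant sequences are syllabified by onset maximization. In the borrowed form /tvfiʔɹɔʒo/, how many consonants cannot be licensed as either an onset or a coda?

3

Syllabifying with onset maximization leaves /t/, /v/, /ʔ/ stranded (only a nasal (/m/, /n/, or /ŋ/) is licensed in coda position; onsets are limited to one consonant).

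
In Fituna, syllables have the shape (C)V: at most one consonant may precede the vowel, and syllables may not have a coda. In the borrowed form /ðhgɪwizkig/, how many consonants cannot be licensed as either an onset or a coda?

Syllabifying with onset maximization leaves /ð/, /h/, /z/, /g/ stranded (no codas are permitted; onsets are limited to one consonant).

4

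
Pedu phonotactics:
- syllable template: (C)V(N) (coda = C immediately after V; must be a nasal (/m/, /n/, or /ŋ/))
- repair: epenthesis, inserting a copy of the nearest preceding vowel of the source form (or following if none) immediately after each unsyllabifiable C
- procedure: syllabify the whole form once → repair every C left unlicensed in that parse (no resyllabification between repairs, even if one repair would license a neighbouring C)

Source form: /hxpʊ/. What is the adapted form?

hʊxʊpʊ

The consonants /h/, /x/ cannot be parsed into a legal (C)V(N) syllable (only a nasal (/m/, /n/, or /ŋ/) is licensed in coda position; onsets are limited to one consonant).
Each unlicensed consonant becomes the onset of a new syllable: /h/ → /hʊ/, /x/ → /xʊ/.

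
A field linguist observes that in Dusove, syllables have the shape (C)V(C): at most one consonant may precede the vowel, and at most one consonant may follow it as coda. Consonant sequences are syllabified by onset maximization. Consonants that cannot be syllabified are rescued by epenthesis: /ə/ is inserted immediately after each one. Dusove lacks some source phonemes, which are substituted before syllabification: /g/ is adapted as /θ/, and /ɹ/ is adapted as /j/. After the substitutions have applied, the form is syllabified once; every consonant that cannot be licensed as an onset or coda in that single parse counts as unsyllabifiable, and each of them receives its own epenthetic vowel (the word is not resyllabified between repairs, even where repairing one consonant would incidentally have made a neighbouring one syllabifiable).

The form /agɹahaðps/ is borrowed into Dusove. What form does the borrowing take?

aθjahaðpəsə

Substitution: /g/ → /θ/, /ɹ/ → /j/, giving /aθjahaðps/.
Syllabifying with onset maximization leaves /p/, /s/ stranded (at most one coda consonant is licensed; onsets are limited to one consonant).
Inserting the epenthetic vowel yields /p/ → /pə/, /s/ → /sə/.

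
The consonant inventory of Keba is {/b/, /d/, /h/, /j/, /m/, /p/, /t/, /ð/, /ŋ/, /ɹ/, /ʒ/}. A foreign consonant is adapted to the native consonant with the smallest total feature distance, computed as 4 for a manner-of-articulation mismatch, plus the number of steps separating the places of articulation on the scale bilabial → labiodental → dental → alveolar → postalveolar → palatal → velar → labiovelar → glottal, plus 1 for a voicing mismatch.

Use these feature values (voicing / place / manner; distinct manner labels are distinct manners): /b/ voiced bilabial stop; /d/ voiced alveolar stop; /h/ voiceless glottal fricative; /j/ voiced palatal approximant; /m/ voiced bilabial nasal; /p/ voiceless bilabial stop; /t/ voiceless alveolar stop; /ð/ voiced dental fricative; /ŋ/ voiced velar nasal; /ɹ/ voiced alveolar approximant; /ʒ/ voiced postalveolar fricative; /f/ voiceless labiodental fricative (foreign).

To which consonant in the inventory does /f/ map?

/ð/ is closest: same manner (fricative), place distance 1 (labiodental→dental), voicing differs (+1); total 2. Next closest is /ʒ/ at distance 4.

ð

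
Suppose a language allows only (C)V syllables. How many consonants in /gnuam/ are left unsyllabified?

2

The consonants /g/, /m/ cannot be parsed into a legal (C)V syllable (no codas are permitted; onsets are limited to one consonant).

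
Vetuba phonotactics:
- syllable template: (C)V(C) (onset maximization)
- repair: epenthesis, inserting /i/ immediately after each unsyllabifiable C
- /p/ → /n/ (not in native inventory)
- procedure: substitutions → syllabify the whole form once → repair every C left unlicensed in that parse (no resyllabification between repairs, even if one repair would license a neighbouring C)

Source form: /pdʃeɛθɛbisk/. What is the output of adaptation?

nidiʃeɛθɛbiski

Substitution: /p/ → /n/, giving /ndʃeɛθɛbisk/.
Under (C)V(C), the unsyllabifiable consonants are /n/, /d/, /k/ (at most one coda consonant is licensed; onsets are limited to one consonant).
Epenthesis after each stranded consonant: /n/ → /ni/, /d/ → /di/, /k/ → /ki/.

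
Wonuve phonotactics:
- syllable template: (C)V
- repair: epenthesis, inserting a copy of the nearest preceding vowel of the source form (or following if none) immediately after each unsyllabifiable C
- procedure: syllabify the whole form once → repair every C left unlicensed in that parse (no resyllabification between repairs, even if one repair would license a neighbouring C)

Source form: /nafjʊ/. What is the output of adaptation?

Syllabifying with onset maximization leaves /f/ stranded (no codas are permitted; onsets are limited to one consonant).
Epenthesis after each stranded consonant: /f/ → /fa/.

nafajʊ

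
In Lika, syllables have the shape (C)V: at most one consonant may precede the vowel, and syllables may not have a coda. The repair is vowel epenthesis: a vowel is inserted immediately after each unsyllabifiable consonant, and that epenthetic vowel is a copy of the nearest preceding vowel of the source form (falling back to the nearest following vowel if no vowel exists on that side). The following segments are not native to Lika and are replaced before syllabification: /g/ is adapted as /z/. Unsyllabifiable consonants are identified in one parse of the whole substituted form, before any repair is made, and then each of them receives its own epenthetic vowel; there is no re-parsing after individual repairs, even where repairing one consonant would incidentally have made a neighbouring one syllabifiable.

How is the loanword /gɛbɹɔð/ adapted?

Substitution: /g/ → /z/, giving /zɛbɹɔð/.
Syllabifying with onset maximization leaves /b/, /ð/ stranded (no codas are permitted; onsets are limited to one consonant).
Epenthesis after each stranded consonant: /b/ → /bɛ/, /ð/ → /ðɔ/.

zɛbɛɹɔðɔ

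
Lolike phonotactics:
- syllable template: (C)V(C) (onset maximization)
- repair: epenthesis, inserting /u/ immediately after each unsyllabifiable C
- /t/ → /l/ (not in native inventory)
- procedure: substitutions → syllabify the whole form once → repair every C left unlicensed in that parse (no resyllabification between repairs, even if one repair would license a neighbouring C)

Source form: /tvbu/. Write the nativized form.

Substitution: /t/ → /l/, giving /lvbu/.
Under (C)V(C), the unsyllabifiable consonants are /l/, /v/ (at most one coda consonant is licensed; onsets are limited to one consonant).
Each unlicensed consonant becomes the onset of a new syllable: /l/ → /lu/, /v/ → /vu/.

luvubu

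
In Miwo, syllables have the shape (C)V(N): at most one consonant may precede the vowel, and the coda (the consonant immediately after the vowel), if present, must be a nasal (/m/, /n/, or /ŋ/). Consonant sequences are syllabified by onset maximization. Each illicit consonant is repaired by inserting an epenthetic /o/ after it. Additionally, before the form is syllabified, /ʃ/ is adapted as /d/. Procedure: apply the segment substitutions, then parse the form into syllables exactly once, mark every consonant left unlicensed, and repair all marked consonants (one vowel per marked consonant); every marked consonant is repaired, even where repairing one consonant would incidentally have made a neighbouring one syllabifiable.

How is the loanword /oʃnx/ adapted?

odonoxo

Substitution: /ʃ/ → /d/, giving /odnx/.
Under (C)V(N), the unsyllabifiable consonants are /d/, /n/, /x/ (only a nasal (/m/, /n/, or /ŋ/) is licensed in coda position; onsets are limited to one consonant).
Inserting the epenthetic vowel yields /d/ → /do/, /n/ → /no/, /x/ → /xo/.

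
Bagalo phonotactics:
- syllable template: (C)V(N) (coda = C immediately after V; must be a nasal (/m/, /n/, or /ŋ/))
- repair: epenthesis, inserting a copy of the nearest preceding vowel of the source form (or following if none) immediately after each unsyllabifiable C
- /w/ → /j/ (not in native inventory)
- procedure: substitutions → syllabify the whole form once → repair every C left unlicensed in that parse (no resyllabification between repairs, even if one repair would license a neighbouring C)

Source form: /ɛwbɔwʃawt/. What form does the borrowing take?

Substitution: /w/ → /j/, giving /ɛjbɔjʃajt/.
The consonants /j/, /j/, /j/, /t/ cannot be parsed into a legal (C)V(N) syllable (only a nasal (/m/, /n/, or /ŋ/) is licensed in coda position; onsets are limited to one consonant).
Inserting the epenthetic vowel yields /j/ → /jɛ/, /j/ → /jɔ/, /j/ → /ja/, /t/ → /ta/.

ɛjɛbɔjɔʃajata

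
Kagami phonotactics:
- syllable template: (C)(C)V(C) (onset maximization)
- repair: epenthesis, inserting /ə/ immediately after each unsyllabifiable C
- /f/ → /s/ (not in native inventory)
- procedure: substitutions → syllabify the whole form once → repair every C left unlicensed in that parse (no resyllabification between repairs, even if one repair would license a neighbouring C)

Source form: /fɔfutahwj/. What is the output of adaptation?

sɔsutahwəjə

Substitution: /f/ → /s/, giving /sɔsutahwj/.
The consonants /w/, /j/ cannot be parsed into a legal (C)(C)V(C) syllable (at most one coda consonant is licensed; onsets may contain at most 2 consonants).
Epenthesis after each stranded consonant: /w/ → /wə/, /j/ → /jə/.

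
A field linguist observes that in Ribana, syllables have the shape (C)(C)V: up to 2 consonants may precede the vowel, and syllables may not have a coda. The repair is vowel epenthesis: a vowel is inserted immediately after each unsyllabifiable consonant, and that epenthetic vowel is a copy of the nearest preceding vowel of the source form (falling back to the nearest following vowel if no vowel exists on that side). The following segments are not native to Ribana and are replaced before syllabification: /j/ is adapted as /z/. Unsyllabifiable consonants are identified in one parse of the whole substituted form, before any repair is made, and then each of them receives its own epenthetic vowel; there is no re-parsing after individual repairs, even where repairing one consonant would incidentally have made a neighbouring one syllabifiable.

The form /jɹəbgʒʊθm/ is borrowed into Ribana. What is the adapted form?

zɹəbəgʒʊθʊmʊ

Substitution: /j/ → /z/, giving /zɹəbgʒʊθm/.
Under (C)(C)V, the unsyllabifiable consonants are /b/, /θ/, /m/ (no codas are permitted; onsets may contain at most 2 consonants).
Each unlicensed consonant becomes the onset of a new syllable: /b/ → /bə/, /θ/ → /θʊ/, /m/ → /mʊ/.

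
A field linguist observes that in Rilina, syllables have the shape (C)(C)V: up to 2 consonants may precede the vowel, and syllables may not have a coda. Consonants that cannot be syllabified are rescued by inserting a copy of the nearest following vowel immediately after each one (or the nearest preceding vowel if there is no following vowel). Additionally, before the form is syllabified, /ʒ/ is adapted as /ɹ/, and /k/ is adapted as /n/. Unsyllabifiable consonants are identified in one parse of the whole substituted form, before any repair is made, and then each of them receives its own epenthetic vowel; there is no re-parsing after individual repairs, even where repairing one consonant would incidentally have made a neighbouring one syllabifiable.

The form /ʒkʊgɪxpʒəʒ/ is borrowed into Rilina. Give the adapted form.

Substitution: /ʒ/ → /ɹ/, /k/ → /n/, giving /ɹnʊgɪxpɹəɹ/.
The consonants /x/, /ɹ/ cannot be parsed into a legal (C)(C)V syllable (no codas are permitted; onsets may contain at most 2 consonants).
Inserting the epenthetic vowel yields /x/ → /xə/, /ɹ/ → /ɹə/.

ɹnʊgɪxəpɹəɹə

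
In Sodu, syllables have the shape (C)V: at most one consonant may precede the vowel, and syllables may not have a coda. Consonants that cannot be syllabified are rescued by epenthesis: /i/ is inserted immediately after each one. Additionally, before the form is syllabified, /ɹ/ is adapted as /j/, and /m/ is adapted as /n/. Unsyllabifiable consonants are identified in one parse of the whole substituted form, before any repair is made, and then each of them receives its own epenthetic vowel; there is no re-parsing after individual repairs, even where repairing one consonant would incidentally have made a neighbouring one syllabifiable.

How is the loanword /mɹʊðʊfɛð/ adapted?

Substitution: /m/ → /n/, /ɹ/ → /j/, giving /njʊðʊfɛð/.
Under (C)V, the unsyllabifiable consonants are /n/, /ð/ (no codas are permitted; onsets are limited to one consonant).
Epenthesis after each stranded consonant: /n/ → /ni/, /ð/ → /ði/.

nijʊðʊfɛði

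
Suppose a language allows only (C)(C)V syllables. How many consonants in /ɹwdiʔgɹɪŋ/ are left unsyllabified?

Under (C)(C)V, the unsyllabifiable consonants are /ɹ/, /ʔ/, /ŋ/ (no codas are permitted; onsets may contain at most 2 consonants).

3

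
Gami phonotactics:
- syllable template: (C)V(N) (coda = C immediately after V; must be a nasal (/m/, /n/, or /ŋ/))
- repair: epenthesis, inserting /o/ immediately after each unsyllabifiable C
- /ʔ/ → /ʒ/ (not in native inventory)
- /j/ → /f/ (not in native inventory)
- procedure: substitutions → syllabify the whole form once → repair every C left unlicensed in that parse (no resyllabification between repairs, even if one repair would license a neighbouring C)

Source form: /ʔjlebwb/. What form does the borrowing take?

ʒofolebowobo

Substitution: /ʔ/ → /ʒ/, /j/ → /f/, giving /ʒflebwb/.
Under (C)V(N), the unsyllabifiable consonants are /ʒ/, /f/, /b/, /w/, /b/ (only a nasal (/m/, /n/, or /ŋ/) is licensed in coda position; onsets are limited to one consonant).
Inserting the epenthetic vowel yields /ʒ/ → /ʒo/, /f/ → /fo/, /b/ → /bo/, /w/ → /wo/, /b/ → /bo/.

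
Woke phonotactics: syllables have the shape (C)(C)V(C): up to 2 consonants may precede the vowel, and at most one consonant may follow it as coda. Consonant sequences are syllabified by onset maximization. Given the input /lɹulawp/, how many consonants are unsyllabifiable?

Under (C)(C)V(C), the unsyllabifiable consonants are /p/ (at most one coda consonant is licensed; onsets may contain at most 2 consonants).

1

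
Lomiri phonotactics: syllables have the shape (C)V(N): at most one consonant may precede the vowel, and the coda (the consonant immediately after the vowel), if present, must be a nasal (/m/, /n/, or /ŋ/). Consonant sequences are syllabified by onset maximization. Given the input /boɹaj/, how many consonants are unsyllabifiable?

1

Under (C)V(N), the unsyllabifiable consonants are /j/ (only a nasal (/m/, /n/, or /ŋ/) is licensed in coda position; onsets are limited to one consonant).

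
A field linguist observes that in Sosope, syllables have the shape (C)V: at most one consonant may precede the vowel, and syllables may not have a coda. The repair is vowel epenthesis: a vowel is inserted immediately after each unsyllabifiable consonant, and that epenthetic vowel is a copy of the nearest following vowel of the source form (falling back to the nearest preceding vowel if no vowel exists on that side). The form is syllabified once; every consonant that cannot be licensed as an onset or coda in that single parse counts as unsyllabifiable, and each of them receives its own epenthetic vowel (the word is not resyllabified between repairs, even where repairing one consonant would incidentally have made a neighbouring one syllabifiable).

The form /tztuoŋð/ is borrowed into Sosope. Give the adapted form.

tuzutuoŋoðo

Syllabifying with onset maximization leaves /t/, /z/, /ŋ/, /ð/ stranded (no codas are permitted; onsets are limited to one consonant).
Epenthesis after each stranded consonant: /t/ → /tu/, /z/ → /zu/, /ŋ/ → /ŋo/, /ð/ → /ðo/.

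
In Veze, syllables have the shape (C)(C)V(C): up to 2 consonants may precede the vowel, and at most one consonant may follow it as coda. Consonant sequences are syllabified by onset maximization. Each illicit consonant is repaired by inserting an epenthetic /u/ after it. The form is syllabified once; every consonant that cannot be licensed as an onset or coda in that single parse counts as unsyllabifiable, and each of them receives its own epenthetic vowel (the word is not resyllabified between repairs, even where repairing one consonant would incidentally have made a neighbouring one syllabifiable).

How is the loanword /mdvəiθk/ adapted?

Syllabifying with onset maximization leaves /m/, /k/ stranded (at most one coda consonant is licensed; onsets may contain at most 2 consonants).
Inserting the epenthetic vowel yields /m/ → /mu/, /k/ → /ku/.

mudvəiθku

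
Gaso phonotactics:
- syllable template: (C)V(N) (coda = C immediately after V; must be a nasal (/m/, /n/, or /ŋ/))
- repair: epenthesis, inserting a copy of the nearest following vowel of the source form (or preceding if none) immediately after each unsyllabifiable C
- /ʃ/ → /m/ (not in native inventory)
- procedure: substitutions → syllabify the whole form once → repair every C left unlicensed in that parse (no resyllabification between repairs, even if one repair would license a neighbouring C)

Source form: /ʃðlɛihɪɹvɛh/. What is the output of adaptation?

mɛðɛlɛihɪɹɛvɛhɛ

Substitution: /ʃ/ → /m/, giving /mðlɛihɪɹvɛh/.
Syllabifying with onset maximization leaves /m/, /ð/, /ɹ/, /h/ stranded (only a nasal (/m/, /n/, or /ŋ/) is licensed in coda position; onsets are limited to one consonant).
Each unlicensed consonant becomes the onset of a new syllable: /m/ → /mɛ/, /ð/ → /ðɛ/, /ɹ/ → /ɹɛ/, /h/ → /hɛ/.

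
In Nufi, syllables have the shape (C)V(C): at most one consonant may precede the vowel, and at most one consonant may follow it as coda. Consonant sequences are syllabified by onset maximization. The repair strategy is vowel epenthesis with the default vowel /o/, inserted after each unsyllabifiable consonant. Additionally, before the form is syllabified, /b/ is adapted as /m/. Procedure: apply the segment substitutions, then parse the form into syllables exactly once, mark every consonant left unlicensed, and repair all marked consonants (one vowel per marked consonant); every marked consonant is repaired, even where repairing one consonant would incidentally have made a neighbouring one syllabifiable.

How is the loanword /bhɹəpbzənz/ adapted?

mohoɹəpmozənzo

Substitution: /b/ → /m/, giving /mhɹəpmzənz/.
Syllabifying with onset maximization leaves /m/, /h/, /m/, /z/ stranded (at most one coda consonant is licensed; onsets are limited to one consonant).
Each unlicensed consonant becomes the onset of a new syllable: /m/ → /mo/, /h/ → /ho/, /m/ → /mo/, /z/ → /zo/.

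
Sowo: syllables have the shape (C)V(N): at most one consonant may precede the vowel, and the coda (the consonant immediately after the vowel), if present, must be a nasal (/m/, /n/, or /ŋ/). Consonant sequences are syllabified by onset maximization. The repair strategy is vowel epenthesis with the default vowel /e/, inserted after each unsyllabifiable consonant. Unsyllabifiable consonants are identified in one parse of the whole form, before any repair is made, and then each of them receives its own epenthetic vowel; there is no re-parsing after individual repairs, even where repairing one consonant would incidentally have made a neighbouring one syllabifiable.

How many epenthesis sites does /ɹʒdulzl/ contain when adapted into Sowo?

The unsyllabifiable consonants are /ɹ/, /ʒ/, /l/, /z/, /l/; each receives one epenthetic vowel.

5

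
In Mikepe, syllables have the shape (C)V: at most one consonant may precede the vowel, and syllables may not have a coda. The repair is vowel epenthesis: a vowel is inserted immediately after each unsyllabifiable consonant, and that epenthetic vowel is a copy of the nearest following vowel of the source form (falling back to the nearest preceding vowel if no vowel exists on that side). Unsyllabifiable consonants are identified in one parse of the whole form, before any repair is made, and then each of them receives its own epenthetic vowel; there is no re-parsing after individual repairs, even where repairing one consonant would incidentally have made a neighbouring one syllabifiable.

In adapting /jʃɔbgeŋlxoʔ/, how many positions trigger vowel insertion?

The unsyllabifiable consonants are /j/, /b/, /ŋ/, /l/, /ʔ/; each receives one epenthetic vowel.

5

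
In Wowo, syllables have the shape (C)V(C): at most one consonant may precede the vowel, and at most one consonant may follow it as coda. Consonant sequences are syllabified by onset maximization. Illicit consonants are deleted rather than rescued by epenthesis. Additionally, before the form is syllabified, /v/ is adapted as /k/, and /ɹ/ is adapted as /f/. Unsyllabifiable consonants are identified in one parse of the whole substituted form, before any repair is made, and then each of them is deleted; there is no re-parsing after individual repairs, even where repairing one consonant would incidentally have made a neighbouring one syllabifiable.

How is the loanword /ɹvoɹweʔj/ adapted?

kofweʔ

Substitution: /ɹ/ → /f/, /v/ → /k/, giving /fkofweʔj/.
The consonants /f/, /j/ cannot be parsed into a legal (C)V(C) syllable (at most one coda consonant is licensed; onsets are limited to one consonant).
Deletion applies to /f/, /j/.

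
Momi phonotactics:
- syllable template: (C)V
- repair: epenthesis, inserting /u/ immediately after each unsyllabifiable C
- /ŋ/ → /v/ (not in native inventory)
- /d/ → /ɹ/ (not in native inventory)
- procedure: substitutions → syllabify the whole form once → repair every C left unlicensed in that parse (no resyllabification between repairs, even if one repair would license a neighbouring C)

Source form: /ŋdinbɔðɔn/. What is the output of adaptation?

vuɹinubɔðɔnu

Substitution: /ŋ/ → /v/, /d/ → /ɹ/, giving /vɹinbɔðɔn/.
Syllabifying with onset maximization leaves /v/, /n/, /n/ stranded (no codas are permitted; onsets are limited to one consonant).
Epenthesis after each stranded consonant: /v/ → /vu/, /n/ → /nu/, /n/ → /nu/.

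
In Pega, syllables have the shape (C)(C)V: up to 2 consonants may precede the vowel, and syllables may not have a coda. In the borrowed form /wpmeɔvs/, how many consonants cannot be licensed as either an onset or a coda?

3

Under (C)(C)V, the unsyllabifiable consonants are /w/, /v/, /s/ (no codas are permitted; onsets may contain at most 2 consonants).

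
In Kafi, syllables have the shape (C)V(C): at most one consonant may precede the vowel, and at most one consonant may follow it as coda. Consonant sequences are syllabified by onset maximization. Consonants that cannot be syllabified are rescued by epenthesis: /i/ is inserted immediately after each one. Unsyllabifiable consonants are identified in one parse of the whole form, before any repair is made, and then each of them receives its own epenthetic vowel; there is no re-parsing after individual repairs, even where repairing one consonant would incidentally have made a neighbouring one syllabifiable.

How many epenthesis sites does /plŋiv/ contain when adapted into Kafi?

The unsyllabifiable consonants are /p/, /l/; each receives one epenthetic vowel.

2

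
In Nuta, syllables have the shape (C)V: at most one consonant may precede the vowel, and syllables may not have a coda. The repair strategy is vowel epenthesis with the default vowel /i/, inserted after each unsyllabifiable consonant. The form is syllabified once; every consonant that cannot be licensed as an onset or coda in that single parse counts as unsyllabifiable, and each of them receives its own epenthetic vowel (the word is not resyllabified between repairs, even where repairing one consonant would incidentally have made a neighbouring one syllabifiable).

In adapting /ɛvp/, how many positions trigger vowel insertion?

The unsyllabifiable consonants are /v/, /p/; each receives one epenthetic vowel.

2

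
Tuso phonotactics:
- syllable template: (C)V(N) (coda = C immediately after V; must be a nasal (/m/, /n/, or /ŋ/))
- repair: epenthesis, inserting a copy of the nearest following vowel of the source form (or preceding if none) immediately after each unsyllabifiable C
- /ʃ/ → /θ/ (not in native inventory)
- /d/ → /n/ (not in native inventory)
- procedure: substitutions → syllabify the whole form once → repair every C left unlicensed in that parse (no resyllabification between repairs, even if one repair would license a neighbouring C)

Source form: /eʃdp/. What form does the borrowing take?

eθenepe

Substitution: /ʃ/ → /θ/, /d/ → /n/, giving /eθnp/.
The consonants /θ/, /n/, /p/ cannot be parsed into a legal (C)V(N) syllable (only a nasal (/m/, /n/, or /ŋ/) is licensed in coda position; onsets are limited to one consonant).
Each unlicensed consonant becomes the onset of a new syllable: /θ/ → /θe/, /n/ → /ne/, /p/ → /pe/.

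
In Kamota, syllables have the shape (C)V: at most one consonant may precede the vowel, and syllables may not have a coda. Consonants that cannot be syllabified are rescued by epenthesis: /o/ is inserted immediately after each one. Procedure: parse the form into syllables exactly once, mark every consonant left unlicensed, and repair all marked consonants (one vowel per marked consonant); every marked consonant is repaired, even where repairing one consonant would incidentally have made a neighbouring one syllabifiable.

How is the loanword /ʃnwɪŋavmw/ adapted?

ʃonowɪŋavomowo

The consonants /ʃ/, /n/, /v/, /m/, /w/ cannot be parsed into a legal (C)V syllable (no codas are permitted; onsets are limited to one consonant).
Inserting the epenthetic vowel yields /ʃ/ → /ʃo/, /n/ → /no/, /v/ → /vo/, /m/ → /mo/, /w/ → /wo/.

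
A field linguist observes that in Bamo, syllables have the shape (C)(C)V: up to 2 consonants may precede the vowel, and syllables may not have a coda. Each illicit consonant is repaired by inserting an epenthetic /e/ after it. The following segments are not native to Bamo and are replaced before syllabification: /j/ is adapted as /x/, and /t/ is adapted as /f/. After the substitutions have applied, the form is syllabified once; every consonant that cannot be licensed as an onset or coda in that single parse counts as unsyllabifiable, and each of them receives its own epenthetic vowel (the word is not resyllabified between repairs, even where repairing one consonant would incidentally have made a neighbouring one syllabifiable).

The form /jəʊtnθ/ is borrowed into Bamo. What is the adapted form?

Substitution: /j/ → /x/, /t/ → /f/, giving /xəʊfnθ/.
Syllabifying with onset maximization leaves /f/, /n/, /θ/ stranded (no codas are permitted; onsets may contain at most 2 consonants).
Epenthesis after each stranded consonant: /f/ → /fe/, /n/ → /ne/, /θ/ → /θe/.

xəʊfeneθe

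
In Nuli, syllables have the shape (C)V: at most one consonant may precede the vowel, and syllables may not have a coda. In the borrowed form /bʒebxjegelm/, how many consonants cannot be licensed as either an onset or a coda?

5

The consonants /b/, /b/, /x/, /l/, /m/ cannot be parsed into a legal (C)V syllable (no codas are permitted; onsets are limited to one consonant).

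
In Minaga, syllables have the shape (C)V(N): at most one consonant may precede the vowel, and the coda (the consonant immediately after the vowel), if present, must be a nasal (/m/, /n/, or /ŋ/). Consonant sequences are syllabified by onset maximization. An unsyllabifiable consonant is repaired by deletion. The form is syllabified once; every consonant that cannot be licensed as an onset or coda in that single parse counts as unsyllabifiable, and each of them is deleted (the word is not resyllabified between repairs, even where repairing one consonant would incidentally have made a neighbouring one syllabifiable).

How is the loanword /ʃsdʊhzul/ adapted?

dʊzu

Under (C)V(N), the unsyllabifiable consonants are /ʃ/, /s/, /h/, /l/ (only a nasal (/m/, /n/, or /ŋ/) is licensed in coda position; onsets are limited to one consonant).
Deleting the stranded consonants removes /ʃ/, /s/, /h/, /l/.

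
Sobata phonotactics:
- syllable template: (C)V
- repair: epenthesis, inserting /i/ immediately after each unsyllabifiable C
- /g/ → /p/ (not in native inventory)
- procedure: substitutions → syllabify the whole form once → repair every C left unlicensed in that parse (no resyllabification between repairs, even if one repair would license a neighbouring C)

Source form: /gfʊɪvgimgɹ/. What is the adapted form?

pifʊɪvipimipiɹi

Substitution: /g/ → /p/, giving /pfʊɪvpimpɹ/.
Syllabifying with onset maximization leaves /p/, /v/, /m/, /p/, /ɹ/ stranded (no codas are permitted; onsets are limited to one consonant).
Each unlicensed consonant becomes the onset of a new syllable: /p/ → /pi/, /v/ → /vi/, /m/ → /mi/, /p/ → /pi/, /ɹ/ → /ɹi/.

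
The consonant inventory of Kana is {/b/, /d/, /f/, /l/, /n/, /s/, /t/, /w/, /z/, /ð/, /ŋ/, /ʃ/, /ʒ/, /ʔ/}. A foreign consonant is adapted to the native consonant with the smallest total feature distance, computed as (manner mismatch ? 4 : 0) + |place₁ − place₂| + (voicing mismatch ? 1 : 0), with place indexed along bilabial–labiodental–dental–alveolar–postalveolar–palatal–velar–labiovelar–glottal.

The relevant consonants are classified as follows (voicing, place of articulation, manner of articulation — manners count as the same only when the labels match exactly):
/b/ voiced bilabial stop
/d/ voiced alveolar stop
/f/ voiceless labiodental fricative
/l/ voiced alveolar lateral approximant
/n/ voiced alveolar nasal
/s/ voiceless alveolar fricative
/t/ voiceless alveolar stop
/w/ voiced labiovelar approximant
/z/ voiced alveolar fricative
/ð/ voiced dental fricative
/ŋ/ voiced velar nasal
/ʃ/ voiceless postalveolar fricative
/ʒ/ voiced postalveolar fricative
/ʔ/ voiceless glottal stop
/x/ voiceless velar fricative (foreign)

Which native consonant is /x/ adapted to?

/ʃ/ is closest: same manner (fricative), place distance 2 (velar→postalveolar), same voicing; total 2. Next closest is /s/ at distance 3.

ʃ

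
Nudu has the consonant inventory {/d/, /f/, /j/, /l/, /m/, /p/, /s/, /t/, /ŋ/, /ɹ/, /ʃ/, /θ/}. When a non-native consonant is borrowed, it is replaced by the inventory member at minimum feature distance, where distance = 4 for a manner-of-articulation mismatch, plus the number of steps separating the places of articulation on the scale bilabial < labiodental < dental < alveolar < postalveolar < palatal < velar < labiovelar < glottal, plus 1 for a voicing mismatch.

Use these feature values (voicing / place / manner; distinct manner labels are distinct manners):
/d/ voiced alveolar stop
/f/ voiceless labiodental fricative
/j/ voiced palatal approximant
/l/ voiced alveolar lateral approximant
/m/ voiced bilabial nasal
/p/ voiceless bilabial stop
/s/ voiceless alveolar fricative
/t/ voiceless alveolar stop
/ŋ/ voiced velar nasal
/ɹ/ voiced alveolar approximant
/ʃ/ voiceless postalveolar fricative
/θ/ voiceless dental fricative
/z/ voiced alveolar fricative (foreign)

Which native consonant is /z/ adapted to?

/s/ is closest: same manner (fricative), place distance 0 (alveolar→alveolar), voicing differs (+1); total 1. Next closest is /ʃ/ at distance 2.

s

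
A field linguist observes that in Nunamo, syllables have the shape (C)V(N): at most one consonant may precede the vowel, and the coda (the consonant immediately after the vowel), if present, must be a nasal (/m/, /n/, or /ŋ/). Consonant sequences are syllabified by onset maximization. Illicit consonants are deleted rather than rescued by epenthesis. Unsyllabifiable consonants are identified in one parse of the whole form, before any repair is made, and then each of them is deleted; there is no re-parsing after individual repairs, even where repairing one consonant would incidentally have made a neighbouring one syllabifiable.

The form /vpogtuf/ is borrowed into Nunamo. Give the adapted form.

potu

The consonants /v/, /g/, /f/ cannot be parsed into a legal (C)V(N) syllable (only a nasal (/m/, /n/, or /ŋ/) is licensed in coda position; onsets are limited to one consonant).
Deletion applies to /v/, /g/, /f/.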